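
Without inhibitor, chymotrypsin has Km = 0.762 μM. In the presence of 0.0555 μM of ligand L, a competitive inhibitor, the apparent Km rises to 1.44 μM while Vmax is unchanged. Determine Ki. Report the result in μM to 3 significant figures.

0.0624 μM

Competitive: Km,app = α·Km with α = 1 + [I]/Ki.
α = Km,app/Km = 1.44/0.762 = 1.890.
Ki = [I]/(α − 1) = 0.0555/0.8898 = 0.0624 μM.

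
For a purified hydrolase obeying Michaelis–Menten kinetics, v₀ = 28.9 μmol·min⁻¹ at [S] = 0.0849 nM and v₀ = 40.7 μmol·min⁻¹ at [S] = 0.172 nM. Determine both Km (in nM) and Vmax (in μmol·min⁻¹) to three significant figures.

From v = Vmax[S]/(Km+[S]), each point gives Vmax = v(Km+[S])/[S].
Equating: 28.9(Km+0.0849)/0.0849 = 40.7(Km+0.172)/0.172.
340.4·Km + 28.9 = 236.6·Km + 40.7, so (340.4 − 236.6)·Km = 40.7 − 28.9.
Km = 11.80/103.8 = 0.114 nM; then Vmax = 28.9(0.114+0.0849)/0.0849 = 67.6 μmol·min⁻¹.

Km = 0.114 nM; Vmax = 67.6 μmol·min⁻¹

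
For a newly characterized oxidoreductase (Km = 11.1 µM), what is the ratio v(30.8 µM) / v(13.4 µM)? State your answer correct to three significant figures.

1.34

Since Vmax cancels, v₂/v₁ = [S]₂(Km+[S]₁) / [S]₁(Km+[S]₂).
= 30.8×(11.1+13.4) / (13.4×(11.1+30.8)) = 754.6/561.5 = 1.34.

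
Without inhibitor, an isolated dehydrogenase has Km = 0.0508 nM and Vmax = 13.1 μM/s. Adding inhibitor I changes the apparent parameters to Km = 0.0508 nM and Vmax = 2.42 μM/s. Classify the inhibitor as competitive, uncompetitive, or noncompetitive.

Vmax decreases (13.1 → 2.42 μM/s) while Km is unchanged — pure noncompetitive inhibition.

noncompetitive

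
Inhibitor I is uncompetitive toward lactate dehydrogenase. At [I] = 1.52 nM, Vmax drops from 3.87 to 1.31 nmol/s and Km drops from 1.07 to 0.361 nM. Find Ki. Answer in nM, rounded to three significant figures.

Uncompetitive: Vmax,app = Vmax/α (and Km,app = Km/α) with α = 1 + [I]/Ki.
α = Vmax/Vmax,app = 3.87/1.31 = 2.954.
Ki = [I]/(α − 1) = 1.52/1.954 = 0.778 nM.

0.778 nM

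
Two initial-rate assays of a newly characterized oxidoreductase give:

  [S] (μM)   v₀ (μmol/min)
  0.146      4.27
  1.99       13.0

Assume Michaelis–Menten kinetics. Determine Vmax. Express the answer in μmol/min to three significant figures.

From v = Vmax[S]/(Km+[S]), each point gives Vmax = v(Km+[S])/[S].
Equating: 4.27(Km+0.146)/0.146 = 13.0(Km+1.99)/1.99.
29.25·Km + 4.27 = 6.533·Km + 13.0, so (29.25 − 6.533)·Km = 13.0 − 4.27.
Km = 8.730/22.71 = 0.384 μM; then Vmax = 4.27(0.384+0.146)/0.146 = 15.5 μmol/min.

15.5 μmol/min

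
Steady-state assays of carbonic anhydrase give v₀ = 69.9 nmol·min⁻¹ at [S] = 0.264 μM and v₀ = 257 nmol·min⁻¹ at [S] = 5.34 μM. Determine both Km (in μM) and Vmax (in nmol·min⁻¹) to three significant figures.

In reciprocal form, 1/v = (Km/Vmax)·(1/[S]) + 1/Vmax. The two points give (1/[S], 1/v) = (3.788, 0.01431) and (0.1873, 0.003891).
Slope = (0.01431 − 0.003891)/(3.788 − 0.1873) = 0.002893; intercept = 0.01431 − 0.002893×3.788 = 0.003349.
Vmax = 1/intercept = 299 nmol·min⁻¹; Km = slope × Vmax = 0.002893 × 299 = 0.864 μM.

Km = 0.864 μM; Vmax = 299 nmol·min⁻¹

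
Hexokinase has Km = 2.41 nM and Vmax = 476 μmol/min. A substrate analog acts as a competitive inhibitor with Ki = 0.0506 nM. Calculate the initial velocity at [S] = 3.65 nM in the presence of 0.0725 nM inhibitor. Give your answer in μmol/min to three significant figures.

183 μmol/min

With α = 1 + [I]/Ki = 1 + 0.0725/0.0506 = 2.433, the competitive rate law is v = Vmax[S] / (αKm + [S]).
v = 476×3.65 / (2.433×2.41 + 3.65) = 1737/9.513 = 183 μmol/min.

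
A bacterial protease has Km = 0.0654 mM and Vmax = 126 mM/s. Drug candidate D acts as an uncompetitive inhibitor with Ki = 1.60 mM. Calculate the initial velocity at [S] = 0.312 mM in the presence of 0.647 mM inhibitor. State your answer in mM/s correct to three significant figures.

α = 1 + [I]/Ki = 1 + 0.647/1.60 = 1.404.
For an uncompetitive inhibitor, both parameters are divided by α, giving Vmax/α and Km/α: Km,app = 0.0466 mM, Vmax,app = 89.7 mM/s.
v = Vmax,app·[S]/(Km,app + [S]) = 89.7 × 0.312/(0.0466 + 0.312) = 78.1 mM/s.

78.1 mM/s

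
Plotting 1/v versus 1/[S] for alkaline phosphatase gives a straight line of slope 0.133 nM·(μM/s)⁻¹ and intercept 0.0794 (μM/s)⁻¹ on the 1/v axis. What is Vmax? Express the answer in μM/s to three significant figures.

The y-intercept of a Lineweaver–Burk plot equals 1/Vmax, so Vmax = 1/0.0794 = 12.6 μM/s.

12.6 μM/s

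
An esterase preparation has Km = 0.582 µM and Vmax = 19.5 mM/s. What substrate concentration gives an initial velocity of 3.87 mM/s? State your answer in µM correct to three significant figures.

Rearranging v = Vmax[S]/(Km+[S]) gives [S] = Km·v/(Vmax − v).
[S] = 0.582 × 3.87 / (19.5 − 3.87) = 2.252/15.63 = 0.144 µM.

0.144 µM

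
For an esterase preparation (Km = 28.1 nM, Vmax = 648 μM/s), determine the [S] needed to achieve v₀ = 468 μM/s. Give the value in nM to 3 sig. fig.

The required fractional saturation is v/Vmax = 468/648 = 0.7222.
Then [S]/(Km+[S]) = 0.7222 ⇒ [S] = 28.1 × 0.7222/(1 − 0.7222) = 73.1 nM.

73.1 nM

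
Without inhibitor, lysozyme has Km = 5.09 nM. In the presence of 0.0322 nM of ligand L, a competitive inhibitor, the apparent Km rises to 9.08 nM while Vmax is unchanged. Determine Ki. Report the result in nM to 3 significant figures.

Competitive: Km,app = α·Km with α = 1 + [I]/Ki.
α = Km,app/Km = 9.08/5.09 = 1.784.
Ki = [I]/(α − 1) = 0.0322/0.7839 = 0.0411 nM.

0.0411 nM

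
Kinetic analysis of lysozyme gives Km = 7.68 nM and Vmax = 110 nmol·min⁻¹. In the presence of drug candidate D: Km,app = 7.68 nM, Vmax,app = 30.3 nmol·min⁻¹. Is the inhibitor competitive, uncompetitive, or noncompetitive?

Vmax decreases (110 → 30.3 nmol·min⁻¹) while Km is unchanged — pure noncompetitive inhibition.

noncompetitive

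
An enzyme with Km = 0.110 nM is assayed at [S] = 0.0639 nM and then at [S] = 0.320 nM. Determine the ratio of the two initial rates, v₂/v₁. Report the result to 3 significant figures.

2.03

The fractional saturations are [S]/(Km+[S]) = 0.0639/0.1739 = 0.3675 and 0.320/0.4300 = 0.7442.
v₂/v₁ is just their ratio: 0.7442/0.3675 = 2.03.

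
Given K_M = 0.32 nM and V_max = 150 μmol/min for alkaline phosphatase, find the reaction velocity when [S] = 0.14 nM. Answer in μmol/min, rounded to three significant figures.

45.7 μmol/min

[S]/(Km+[S]) = 0.14/0.4600 = 0.3043, the fractional saturation.
v = 0.3043 × Vmax = 0.3043 × 150 = 45.7 μmol/min.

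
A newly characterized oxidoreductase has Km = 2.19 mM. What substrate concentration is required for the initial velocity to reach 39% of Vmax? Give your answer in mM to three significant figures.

1.40 mM

v/Vmax = [S]/(Km+[S]) = 0.39, so [S] = Km·0.39/(1 − 0.39) = 2.19 × 0.6393.
[S] = 1.40 mM.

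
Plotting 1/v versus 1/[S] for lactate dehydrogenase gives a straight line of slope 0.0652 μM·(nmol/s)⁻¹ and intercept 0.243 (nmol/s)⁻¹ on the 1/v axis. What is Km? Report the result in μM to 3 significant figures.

0.268 μM

y-intercept = 1/Vmax ⇒ Vmax = 4.12 nmol/s; slope = Km/Vmax ⇒ Km = slope × Vmax.
Km = 0.0652 × 4.12 = 0.268 μM.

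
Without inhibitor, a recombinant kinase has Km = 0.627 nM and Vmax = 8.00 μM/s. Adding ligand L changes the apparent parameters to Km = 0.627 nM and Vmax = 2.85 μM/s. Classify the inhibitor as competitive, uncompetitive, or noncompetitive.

Vmax decreases (8.00 → 2.85 μM/s) while Km is unchanged — pure noncompetitive inhibition.

noncompetitive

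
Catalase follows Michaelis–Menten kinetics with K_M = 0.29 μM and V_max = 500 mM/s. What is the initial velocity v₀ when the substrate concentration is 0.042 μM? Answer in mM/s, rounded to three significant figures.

v = Vmax·[S]/(Km + [S]) = 500 × 0.042 / (0.29 + 0.042)
  = 21.00 / 0.3320 = 63.3 mM/s.

63.3 mM/s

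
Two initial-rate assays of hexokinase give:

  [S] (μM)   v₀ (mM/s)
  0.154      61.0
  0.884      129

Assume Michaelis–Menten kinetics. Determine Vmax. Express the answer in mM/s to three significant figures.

169 mM/s

From v = Vmax[S]/(Km+[S]), each point gives Vmax = v(Km+[S])/[S].
Equating: 61.0(Km+0.154)/0.154 = 129(Km+0.884)/0.884.
396.1·Km + 61.0 = 145.9·Km + 129, so (396.1 − 145.9)·Km = 129 − 61.0.
Km = 68.00/250.2 = 0.272 μM; then Vmax = 61.0(0.272+0.154)/0.154 = 169 mM/s.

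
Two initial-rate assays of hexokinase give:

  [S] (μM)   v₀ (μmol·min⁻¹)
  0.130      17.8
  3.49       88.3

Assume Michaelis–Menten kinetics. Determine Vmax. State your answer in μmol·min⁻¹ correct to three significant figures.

In reciprocal form, 1/v = (Km/Vmax)·(1/[S]) + 1/Vmax. The two points give (1/[S], 1/v) = (7.692, 0.05618) and (0.2865, 0.01133).
Slope = (0.05618 − 0.01133)/(7.692 − 0.2865) = 0.006057; intercept = 0.05618 − 0.006057×7.692 = 0.009590.
Vmax = 1/intercept = 104 μmol·min⁻¹; Km = slope × Vmax = 0.006057 × 104 = 0.632 μM.

104 μmol·min⁻¹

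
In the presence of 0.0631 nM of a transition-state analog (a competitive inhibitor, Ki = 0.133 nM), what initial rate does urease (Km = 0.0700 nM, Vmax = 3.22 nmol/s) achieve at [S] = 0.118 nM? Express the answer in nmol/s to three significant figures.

1.72 nmol/s

α = 1 + [I]/Ki = 1 + 0.0631/0.133 = 1.474.
For a competitive inhibitor, Vmax is unchanged and the apparent Km becomes α·Km: Km,app = 0.103 nM, Vmax,app = 3.22 nmol/s.
v = Vmax,app·[S]/(Km,app + [S]) = 3.22 × 0.118/(0.103 + 0.118) = 1.72 nmol/s.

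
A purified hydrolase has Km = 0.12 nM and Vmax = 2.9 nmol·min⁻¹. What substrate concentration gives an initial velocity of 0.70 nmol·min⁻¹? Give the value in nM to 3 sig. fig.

Rearranging v = Vmax[S]/(Km+[S]) gives [S] = Km·v/(Vmax − v).
[S] = 0.12 × 0.70 / (2.9 − 0.70) = 0.08400/2.200 = 0.0382 nM.

0.0382 nM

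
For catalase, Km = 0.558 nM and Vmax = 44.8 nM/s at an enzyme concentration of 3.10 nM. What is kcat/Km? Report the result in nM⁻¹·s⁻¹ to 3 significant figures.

kcat = Vmax/[E]total = 44.8/3.10 = 14.5 s⁻¹.
kcat/Km = 14.5/0.558 = 25.9 nM⁻¹·s⁻¹.

25.9 nM⁻¹·s⁻¹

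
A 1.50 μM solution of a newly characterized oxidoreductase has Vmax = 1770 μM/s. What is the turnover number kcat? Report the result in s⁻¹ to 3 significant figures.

1180 s⁻¹

kcat = Vmax/[E]total = 1770 μM/s / 1.50 μM = 1180 s⁻¹.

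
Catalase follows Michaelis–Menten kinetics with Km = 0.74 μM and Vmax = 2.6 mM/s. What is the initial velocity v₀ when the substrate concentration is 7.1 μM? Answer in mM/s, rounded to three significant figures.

v = Vmax·[S]/(Km + [S]) = 2.6 × 7.1 / (0.74 + 7.1)
  = 18.46 / 7.840 = 2.35 mM/s.

2.35 mM/s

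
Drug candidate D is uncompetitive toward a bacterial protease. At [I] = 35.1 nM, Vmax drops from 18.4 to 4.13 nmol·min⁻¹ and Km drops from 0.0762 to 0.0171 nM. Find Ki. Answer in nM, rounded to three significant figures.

10.2 nM

Uncompetitive: Vmax,app = Vmax/α (and Km,app = Km/α) with α = 1 + [I]/Ki.
α = Vmax/Vmax,app = 18.4/4.13 = 4.455.
Ki = [I]/(α − 1) = 35.1/3.455 = 10.2 nM.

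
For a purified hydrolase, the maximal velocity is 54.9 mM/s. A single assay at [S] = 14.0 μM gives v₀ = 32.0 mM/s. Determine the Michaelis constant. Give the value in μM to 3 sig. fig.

10.0 μM

From v = Vmax[S]/(Km+[S]), Km = [S](Vmax − v)/v.
Km = 14.0 × (54.9 − 32.0) / 32.0 = 320.6/32.0 = 10.0 μM.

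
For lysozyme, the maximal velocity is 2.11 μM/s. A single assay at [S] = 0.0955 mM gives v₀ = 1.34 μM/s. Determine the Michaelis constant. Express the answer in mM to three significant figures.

0.0549 mM

From v = Vmax[S]/(Km+[S]), Km = [S](Vmax − v)/v.
Km = 0.0955 × (2.11 − 1.34) / 1.34 = 0.07353/1.34 = 0.0549 mM.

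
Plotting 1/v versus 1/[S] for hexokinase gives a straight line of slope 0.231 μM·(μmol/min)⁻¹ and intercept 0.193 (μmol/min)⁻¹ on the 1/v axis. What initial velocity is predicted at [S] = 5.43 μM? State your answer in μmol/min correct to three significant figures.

The y-intercept is 1/Vmax, so Vmax = 1/0.193 = 5.18 μmol/min.
The slope is Km/Vmax, so Km = 0.231 × 5.18 = 1.20 μM.
Then v = 5.18 × 5.43/(1.20 + 5.43) = 4.25 μmol/min.

4.25 μmol/min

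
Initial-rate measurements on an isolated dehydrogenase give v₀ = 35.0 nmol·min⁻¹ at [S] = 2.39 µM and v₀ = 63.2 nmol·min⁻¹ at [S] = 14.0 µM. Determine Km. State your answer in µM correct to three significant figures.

2.78 µM

From v = Vmax[S]/(Km+[S]), each point gives Vmax = v(Km+[S])/[S].
Equating: 35.0(Km+2.39)/2.39 = 63.2(Km+14.0)/14.0.
14.64·Km + 35.0 = 4.514·Km + 63.2, so (14.64 − 4.514)·Km = 63.2 − 35.0.
Km = 28.20/10.13 = 2.78 µM; then Vmax = 35.0(2.78+2.39)/2.39 = 75.8 nmol·min⁻¹.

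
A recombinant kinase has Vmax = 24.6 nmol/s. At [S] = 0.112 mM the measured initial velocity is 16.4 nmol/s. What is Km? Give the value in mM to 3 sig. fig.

v/Vmax = 16.4/24.6 = 0.6667 = [S]/(Km+[S]).
So Km + [S] = [S]/0.6667 = 0.1680 mM, giving Km = 0.1680 − 0.112 = 0.0560 mM.

0.0560 mM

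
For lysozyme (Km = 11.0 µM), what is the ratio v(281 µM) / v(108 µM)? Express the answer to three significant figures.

The fractional saturations are [S]/(Km+[S]) = 108/119.0 = 0.9076 and 281/292.0 = 0.9623.
v₂/v₁ is just their ratio: 0.9623/0.9076 = 1.06.

1.06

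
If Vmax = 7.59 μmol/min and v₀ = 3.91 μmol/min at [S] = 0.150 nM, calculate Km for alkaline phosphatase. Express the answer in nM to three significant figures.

From v = Vmax[S]/(Km+[S]), Km = [S](Vmax − v)/v.
Km = 0.150 × (7.59 − 3.91) / 3.91 = 0.5520/3.91 = 0.141 nM.

0.141 nM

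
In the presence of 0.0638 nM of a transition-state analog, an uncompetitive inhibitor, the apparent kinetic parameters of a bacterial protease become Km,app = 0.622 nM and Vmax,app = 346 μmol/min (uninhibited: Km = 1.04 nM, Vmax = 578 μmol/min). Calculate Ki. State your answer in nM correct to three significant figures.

0.0951 nM

Uncompetitive: Vmax,app = Vmax/α (and Km,app = Km/α) with α = 1 + [I]/Ki.
α = Vmax/Vmax,app = 578/346 = 1.671.
Since α = 1 + [I]/Ki, [I]/Ki = 1.671 − 1 = 0.6705 and Ki = 0.0638/0.6705 = 0.0951 nM.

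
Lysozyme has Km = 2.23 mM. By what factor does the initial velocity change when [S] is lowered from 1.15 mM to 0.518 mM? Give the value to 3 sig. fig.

Since Vmax cancels, v₂/v₁ = [S]₂(Km+[S]₁) / [S]₁(Km+[S]₂).
= 0.518×(2.23+1.15) / (1.15×(2.23+0.518)) = 1.751/3.160 = 0.554.

0.554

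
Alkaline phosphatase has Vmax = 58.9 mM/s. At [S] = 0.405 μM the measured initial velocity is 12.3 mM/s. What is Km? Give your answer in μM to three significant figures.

1.53 μM

v/Vmax = 12.3/58.9 = 0.2088 = [S]/(Km+[S]).
So Km + [S] = [S]/0.2088 = 1.939 μM, giving Km = 1.939 − 0.405 = 1.53 μM.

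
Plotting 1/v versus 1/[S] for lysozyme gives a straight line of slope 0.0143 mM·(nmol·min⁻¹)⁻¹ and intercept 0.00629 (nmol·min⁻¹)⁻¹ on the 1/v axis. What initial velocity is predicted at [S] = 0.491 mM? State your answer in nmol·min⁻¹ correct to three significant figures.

28.2 nmol·min⁻¹

The y-intercept is 1/Vmax, so Vmax = 1/0.00629 = 159 nmol·min⁻¹.
The slope is Km/Vmax, so Km = 0.0143 × 159 = 2.27 mM.
Then v = 159 × 0.491/(2.27 + 0.491) = 28.2 nmol·min⁻¹.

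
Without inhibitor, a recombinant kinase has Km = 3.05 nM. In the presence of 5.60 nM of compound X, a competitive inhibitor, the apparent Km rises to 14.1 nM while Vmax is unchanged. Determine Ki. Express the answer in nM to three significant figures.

1.55 nM

Competitive: Km,app = α·Km with α = 1 + [I]/Ki.
α = Km,app/Km = 14.1/3.05 = 4.623.
Since α = 1 + [I]/Ki, [I]/Ki = 4.623 − 1 = 3.623 and Ki = 5.60/3.623 = 1.55 nM.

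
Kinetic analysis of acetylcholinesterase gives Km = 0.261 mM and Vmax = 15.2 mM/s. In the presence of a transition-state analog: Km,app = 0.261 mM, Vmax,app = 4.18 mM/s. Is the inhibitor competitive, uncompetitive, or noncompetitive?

Vmax decreases (15.2 → 4.18 mM/s) while Km is unchanged — pure noncompetitive inhibition.

noncompetitive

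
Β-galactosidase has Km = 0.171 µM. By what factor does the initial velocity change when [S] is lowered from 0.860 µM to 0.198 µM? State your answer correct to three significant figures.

0.643

Since Vmax cancels, v₂/v₁ = [S]₂(Km+[S]₁) / [S]₁(Km+[S]₂).
= 0.198×(0.171+0.860) / (0.860×(0.171+0.198)) = 0.2041/0.3173 = 0.643.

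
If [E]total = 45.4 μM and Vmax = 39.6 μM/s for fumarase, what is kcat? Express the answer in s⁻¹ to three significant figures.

0.872 s⁻¹

kcat = Vmax/[E]total = 39.6 μM/s / 45.4 μM = 0.872 s⁻¹.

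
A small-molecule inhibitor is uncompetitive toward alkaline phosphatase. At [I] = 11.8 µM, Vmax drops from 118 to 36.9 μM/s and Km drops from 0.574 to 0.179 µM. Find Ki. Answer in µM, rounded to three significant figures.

5.37 µM

Uncompetitive: Vmax,app = Vmax/α (and Km,app = Km/α) with α = 1 + [I]/Ki.
α = Vmax/Vmax,app = 118/36.9 = 3.198.
Since α = 1 + [I]/Ki, [I]/Ki = 3.198 − 1 = 2.198 and Ki = 11.8/2.198 = 5.37 µM.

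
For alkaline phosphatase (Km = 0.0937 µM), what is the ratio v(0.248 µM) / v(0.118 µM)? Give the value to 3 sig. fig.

1.30

The fractional saturations are [S]/(Km+[S]) = 0.118/0.2117 = 0.5574 and 0.248/0.3417 = 0.7258.
v₂/v₁ is just their ratio: 0.7258/0.5574 = 1.30.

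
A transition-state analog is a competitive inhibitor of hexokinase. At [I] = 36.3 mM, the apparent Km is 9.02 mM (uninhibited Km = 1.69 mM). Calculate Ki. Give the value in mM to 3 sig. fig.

Competitive: Km,app = α·Km with α = 1 + [I]/Ki.
α = Km,app/Km = 9.02/1.69 = 5.337.
Since α = 1 + [I]/Ki, [I]/Ki = 5.337 − 1 = 4.337 and Ki = 36.3/4.337 = 8.37 mM.

8.37 mM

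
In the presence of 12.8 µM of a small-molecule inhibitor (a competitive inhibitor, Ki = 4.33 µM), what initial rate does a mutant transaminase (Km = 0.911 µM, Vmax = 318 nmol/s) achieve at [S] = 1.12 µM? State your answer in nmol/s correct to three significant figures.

With α = 1 + [I]/Ki = 1 + 12.8/4.33 = 3.956, the competitive rate law is v = Vmax[S] / (αKm + [S]).
v = 318×1.12 / (3.956×0.911 + 1.12) = 356.2/4.724 = 75.4 nmol/s.

75.4 nmol/s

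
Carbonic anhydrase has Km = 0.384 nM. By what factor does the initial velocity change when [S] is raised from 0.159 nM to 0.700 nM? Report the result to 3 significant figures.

The fractional saturations are [S]/(Km+[S]) = 0.159/0.5430 = 0.2928 and 0.700/1.084 = 0.6458.
v₂/v₁ is just their ratio: 0.6458/0.2928 = 2.21.

2.21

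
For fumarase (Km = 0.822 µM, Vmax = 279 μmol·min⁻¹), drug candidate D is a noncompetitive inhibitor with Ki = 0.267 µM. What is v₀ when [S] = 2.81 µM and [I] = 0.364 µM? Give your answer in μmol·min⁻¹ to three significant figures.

91.3 μmol·min⁻¹

With α = 1 + [I]/Ki = 1 + 0.364/0.267 = 2.363, the noncompetitive rate law is v = (Vmax/α)·[S] / (Km + [S]).
v = (279/2.363)×2.81 / (0.822 + 2.81) = 331.7/3.632 = 91.3 μmol·min⁻¹.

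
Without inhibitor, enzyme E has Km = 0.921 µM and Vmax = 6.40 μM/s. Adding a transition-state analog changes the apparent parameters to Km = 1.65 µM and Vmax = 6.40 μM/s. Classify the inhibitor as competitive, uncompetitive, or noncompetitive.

Km increases (0.921 → 1.65 µM) while Vmax is unchanged — the hallmark of competitive inhibition.

competitive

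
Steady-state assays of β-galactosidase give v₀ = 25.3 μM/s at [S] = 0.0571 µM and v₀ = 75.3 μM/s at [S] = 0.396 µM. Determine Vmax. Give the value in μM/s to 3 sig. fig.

From v = Vmax[S]/(Km+[S]), each point gives Vmax = v(Km+[S])/[S].
Equating: 25.3(Km+0.0571)/0.0571 = 75.3(Km+0.396)/0.396.
443.1·Km + 25.3 = 190.2·Km + 75.3, so (443.1 − 190.2)·Km = 75.3 − 25.3.
Km = 50.00/252.9 = 0.198 µM; then Vmax = 25.3(0.198+0.0571)/0.0571 = 113 μM/s.

113 μM/s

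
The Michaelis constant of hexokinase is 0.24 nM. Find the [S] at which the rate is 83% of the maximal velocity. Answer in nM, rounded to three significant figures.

v/Vmax = [S]/(Km+[S]) = 0.83, so [S] = Km·0.83/(1 − 0.83) = 0.24 × 4.882.
[S] = 1.17 nM.

1.17 nM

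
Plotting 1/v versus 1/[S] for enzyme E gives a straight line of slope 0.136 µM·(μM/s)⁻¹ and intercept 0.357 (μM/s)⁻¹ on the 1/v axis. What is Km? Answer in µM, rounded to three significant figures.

0.381 µM

y-intercept = 1/Vmax ⇒ Vmax = 2.80 μM/s; slope = Km/Vmax ⇒ Km = slope × Vmax.
Km = 0.136 × 2.80 = 0.381 µM.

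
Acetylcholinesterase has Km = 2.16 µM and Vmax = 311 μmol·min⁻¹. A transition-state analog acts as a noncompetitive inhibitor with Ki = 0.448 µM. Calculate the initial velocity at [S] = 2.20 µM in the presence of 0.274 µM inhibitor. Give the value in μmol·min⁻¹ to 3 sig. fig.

97.4 μmol·min⁻¹

With α = 1 + [I]/Ki = 1 + 0.274/0.448 = 1.612, the noncompetitive rate law is v = (Vmax/α)·[S] / (Km + [S]).
v = (311/1.612)×2.20 / (2.16 + 2.20) = 424.5/4.360 = 97.4 μmol·min⁻¹.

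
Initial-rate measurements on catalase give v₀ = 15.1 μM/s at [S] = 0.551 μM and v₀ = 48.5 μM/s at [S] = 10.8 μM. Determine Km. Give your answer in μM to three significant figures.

1.46 μM

From v = Vmax[S]/(Km+[S]), each point gives Vmax = v(Km+[S])/[S].
Equating: 15.1(Km+0.551)/0.551 = 48.5(Km+10.8)/10.8.
27.40·Km + 15.1 = 4.491·Km + 48.5, so (27.40 − 4.491)·Km = 48.5 − 15.1.
Km = 33.40/22.91 = 1.46 μM; then Vmax = 15.1(1.46+0.551)/0.551 = 55.0 μM/s.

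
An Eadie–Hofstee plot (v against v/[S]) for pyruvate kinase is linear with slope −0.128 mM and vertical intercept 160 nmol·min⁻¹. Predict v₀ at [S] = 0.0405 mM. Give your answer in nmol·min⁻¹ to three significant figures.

In the Eadie–Hofstee form v = Vmax − Km·(v/[S]), the slope is −Km and the intercept is Vmax, so Km = 0.128 mM and Vmax = 160 nmol·min⁻¹.
v = 160 × 0.0405/(0.128 + 0.0405) = 38.5 nmol·min⁻¹.

38.5 nmol·min⁻¹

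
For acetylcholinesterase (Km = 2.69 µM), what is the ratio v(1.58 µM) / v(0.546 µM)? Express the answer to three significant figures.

2.19

The fractional saturations are [S]/(Km+[S]) = 0.546/3.236 = 0.1687 and 1.58/4.270 = 0.3700.
v₂/v₁ is just their ratio: 0.3700/0.1687 = 2.19.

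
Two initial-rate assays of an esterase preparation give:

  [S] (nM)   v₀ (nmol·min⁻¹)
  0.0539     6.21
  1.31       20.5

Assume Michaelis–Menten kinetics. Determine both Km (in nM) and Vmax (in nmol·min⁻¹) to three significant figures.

Km = 0.144 nM; Vmax = 22.7 nmol·min⁻¹

In reciprocal form, 1/v = (Km/Vmax)·(1/[S]) + 1/Vmax. The two points give (1/[S], 1/v) = (18.55, 0.1610) and (0.7634, 0.04878).
Slope = (0.1610 − 0.04878)/(18.55 − 0.7634) = 0.006310; intercept = 0.1610 − 0.006310×18.55 = 0.04396.
Vmax = 1/intercept = 22.7 nmol·min⁻¹; Km = slope × Vmax = 0.006310 × 22.7 = 0.144 nM.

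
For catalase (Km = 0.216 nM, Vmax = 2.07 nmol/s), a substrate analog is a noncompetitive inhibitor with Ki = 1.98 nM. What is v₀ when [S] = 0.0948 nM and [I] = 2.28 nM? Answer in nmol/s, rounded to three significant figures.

0.293 nmol/s

With α = 1 + [I]/Ki = 1 + 2.28/1.98 = 2.152, the noncompetitive rate law is v = (Vmax/α)·[S] / (Km + [S]).
v = (2.07/2.152)×0.0948 / (0.216 + 0.0948) = 0.09121/0.3108 = 0.293 nmol/s.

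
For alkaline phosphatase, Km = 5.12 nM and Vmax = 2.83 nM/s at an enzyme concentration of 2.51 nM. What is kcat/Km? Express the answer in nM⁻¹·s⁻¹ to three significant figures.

0.220 nM⁻¹·s⁻¹

kcat = Vmax/[E]total = 2.83/2.51 = 1.13 s⁻¹.
kcat/Km = 1.13/5.12 = 0.220 nM⁻¹·s⁻¹.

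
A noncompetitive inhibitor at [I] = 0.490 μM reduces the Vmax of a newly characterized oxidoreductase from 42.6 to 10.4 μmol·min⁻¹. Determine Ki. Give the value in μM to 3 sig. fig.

Noncompetitive: Vmax,app = Vmax/α with α = 1 + [I]/Ki.
α = Vmax/Vmax,app = 42.6/10.4 = 4.096.
Since α = 1 + [I]/Ki, [I]/Ki = 4.096 − 1 = 3.096 and Ki = 0.490/3.096 = 0.158 μM.

0.158 μM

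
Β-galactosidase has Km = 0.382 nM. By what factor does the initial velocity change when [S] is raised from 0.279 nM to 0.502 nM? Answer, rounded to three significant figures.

1.35

The fractional saturations are [S]/(Km+[S]) = 0.279/0.6610 = 0.4221 and 0.502/0.8840 = 0.5679.
v₂/v₁ is just their ratio: 0.5679/0.4221 = 1.35.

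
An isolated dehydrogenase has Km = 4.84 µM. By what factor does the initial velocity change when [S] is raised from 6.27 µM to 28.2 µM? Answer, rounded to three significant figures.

The fractional saturations are [S]/(Km+[S]) = 6.27/11.11 = 0.5644 and 28.2/33.04 = 0.8535.
v₂/v₁ is just their ratio: 0.8535/0.5644 = 1.51.

1.51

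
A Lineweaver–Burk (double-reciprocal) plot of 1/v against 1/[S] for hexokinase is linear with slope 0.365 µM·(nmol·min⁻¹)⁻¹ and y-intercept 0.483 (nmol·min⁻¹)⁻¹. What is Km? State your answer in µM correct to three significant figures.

0.756 µM

y-intercept = 1/Vmax ⇒ Vmax = 2.07 nmol·min⁻¹; slope = Km/Vmax ⇒ Km = slope × Vmax.
Km = 0.365 × 2.07 = 0.756 µM.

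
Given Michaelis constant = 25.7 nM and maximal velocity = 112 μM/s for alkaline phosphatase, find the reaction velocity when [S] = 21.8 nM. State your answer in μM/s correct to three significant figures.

51.4 μM/s

v = Vmax·[S]/(Km + [S]) = 112 × 21.8 / (25.7 + 21.8)
  = 2442 / 47.50 = 51.4 μM/s.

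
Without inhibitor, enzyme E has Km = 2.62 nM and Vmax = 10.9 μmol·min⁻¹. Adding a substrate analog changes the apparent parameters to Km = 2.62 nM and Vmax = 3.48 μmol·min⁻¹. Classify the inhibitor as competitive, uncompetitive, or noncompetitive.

noncompetitive

Vmax decreases (10.9 → 3.48 μmol·min⁻¹) while Km is unchanged — pure noncompetitive inhibition.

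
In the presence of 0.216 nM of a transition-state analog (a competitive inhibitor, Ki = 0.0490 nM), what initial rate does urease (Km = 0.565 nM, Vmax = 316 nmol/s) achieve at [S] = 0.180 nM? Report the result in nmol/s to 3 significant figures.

17.6 nmol/s

α = 1 + [I]/Ki = 1 + 0.216/0.0490 = 5.408.
For a competitive inhibitor, Vmax is unchanged and the apparent Km becomes α·Km: Km,app = 3.06 nM, Vmax,app = 316 nmol/s.
v = Vmax,app·[S]/(Km,app + [S]) = 316 × 0.180/(3.06 + 0.180) = 17.6 nmol/s.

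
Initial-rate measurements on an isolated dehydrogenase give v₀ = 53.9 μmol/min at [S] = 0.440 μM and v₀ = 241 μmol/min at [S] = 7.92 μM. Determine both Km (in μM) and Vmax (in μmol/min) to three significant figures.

In reciprocal form, 1/v = (Km/Vmax)·(1/[S]) + 1/Vmax. The two points give (1/[S], 1/v) = (2.273, 0.01855) and (0.1263, 0.004149).
Slope = (0.01855 − 0.004149)/(2.273 − 0.1263) = 0.006710; intercept = 0.01855 − 0.006710×2.273 = 0.003302.
Vmax = 1/intercept = 303 μmol/min; Km = slope × Vmax = 0.006710 × 303 = 2.03 μM.

Km = 2.03 μM; Vmax = 303 μmol/min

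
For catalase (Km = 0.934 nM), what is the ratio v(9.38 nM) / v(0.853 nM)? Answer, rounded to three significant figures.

Since Vmax cancels, v₂/v₁ = [S]₂(Km+[S]₁) / [S]₁(Km+[S]₂).
= 9.38×(0.934+0.853) / (0.853×(0.934+9.38)) = 16.76/8.798 = 1.91.

1.91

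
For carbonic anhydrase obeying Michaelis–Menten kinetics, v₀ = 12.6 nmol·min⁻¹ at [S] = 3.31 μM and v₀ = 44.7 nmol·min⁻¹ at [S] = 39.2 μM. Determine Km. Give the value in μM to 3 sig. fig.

In reciprocal form, 1/v = (Km/Vmax)·(1/[S]) + 1/Vmax. The two points give (1/[S], 1/v) = (0.3021, 0.07937) and (0.02551, 0.02237).
Slope = (0.07937 − 0.02237)/(0.3021 − 0.02551) = 0.2060; intercept = 0.07937 − 0.2060×0.3021 = 0.01712.
Vmax = 1/intercept = 58.4 nmol·min⁻¹; Km = slope × Vmax = 0.2060 × 58.4 = 12.0 μM.

12.0 μM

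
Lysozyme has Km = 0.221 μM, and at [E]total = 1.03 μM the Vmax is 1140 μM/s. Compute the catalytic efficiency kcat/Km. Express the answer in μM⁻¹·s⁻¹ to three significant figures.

kcat = Vmax/[E]total = 1140/1.03 = 1110 s⁻¹.
kcat/Km = 1110/0.221 = 5010 μM⁻¹·s⁻¹.

5010 μM⁻¹·s⁻¹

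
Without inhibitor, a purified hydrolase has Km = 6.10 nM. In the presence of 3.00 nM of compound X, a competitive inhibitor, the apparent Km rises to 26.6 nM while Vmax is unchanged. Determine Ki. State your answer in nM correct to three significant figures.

0.893 nM

Competitive: Km,app = α·Km with α = 1 + [I]/Ki.
α = Km,app/Km = 26.6/6.10 = 4.361.
Ki = [I]/(α − 1) = 3.00/3.361 = 0.893 nM.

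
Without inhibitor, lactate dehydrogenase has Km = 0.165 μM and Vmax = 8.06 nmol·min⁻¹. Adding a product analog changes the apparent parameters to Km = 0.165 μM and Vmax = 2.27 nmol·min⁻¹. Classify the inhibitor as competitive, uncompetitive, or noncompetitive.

Vmax decreases (8.06 → 2.27 nmol·min⁻¹) while Km is unchanged — pure noncompetitive inhibition.

noncompetitive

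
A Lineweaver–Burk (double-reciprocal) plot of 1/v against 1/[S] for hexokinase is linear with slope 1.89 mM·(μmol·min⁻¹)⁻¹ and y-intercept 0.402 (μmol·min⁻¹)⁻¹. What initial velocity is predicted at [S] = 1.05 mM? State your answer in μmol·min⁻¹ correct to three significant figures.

The y-intercept is 1/Vmax, so Vmax = 1/0.402 = 2.49 μmol·min⁻¹.
The slope is Km/Vmax, so Km = 1.89 × 2.49 = 4.70 mM.
Then v = 2.49 × 1.05/(4.70 + 1.05) = 0.454 μmol·min⁻¹.

0.454 μmol·min⁻¹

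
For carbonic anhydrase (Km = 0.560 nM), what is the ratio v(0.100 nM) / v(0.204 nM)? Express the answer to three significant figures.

Since Vmax cancels, v₂/v₁ = [S]₂(Km+[S]₁) / [S]₁(Km+[S]₂).
= 0.100×(0.560+0.204) / (0.204×(0.560+0.100)) = 0.07640/0.1346 = 0.567.

0.567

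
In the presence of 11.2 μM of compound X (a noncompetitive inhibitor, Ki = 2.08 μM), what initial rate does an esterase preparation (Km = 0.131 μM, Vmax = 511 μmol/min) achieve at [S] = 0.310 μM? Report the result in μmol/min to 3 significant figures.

56.3 μmol/min

With α = 1 + [I]/Ki = 1 + 11.2/2.08 = 6.385, the noncompetitive rate law is v = (Vmax/α)·[S] / (Km + [S]).
v = (511/6.385)×0.310 / (0.131 + 0.310) = 24.81/0.4410 = 56.3 μmol/min.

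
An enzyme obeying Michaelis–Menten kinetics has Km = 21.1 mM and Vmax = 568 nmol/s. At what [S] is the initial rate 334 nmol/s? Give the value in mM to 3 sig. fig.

The required fractional saturation is v/Vmax = 334/568 = 0.5880.
Then [S]/(Km+[S]) = 0.5880 ⇒ [S] = 21.1 × 0.5880/(1 − 0.5880) = 30.1 mM.

30.1 mM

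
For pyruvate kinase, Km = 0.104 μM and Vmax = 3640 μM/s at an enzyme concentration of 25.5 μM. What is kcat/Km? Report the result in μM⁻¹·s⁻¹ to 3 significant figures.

1370 μM⁻¹·s⁻¹

kcat = Vmax/[E]total = 3640/25.5 = 143 s⁻¹.
kcat/Km = 143/0.104 = 1370 μM⁻¹·s⁻¹.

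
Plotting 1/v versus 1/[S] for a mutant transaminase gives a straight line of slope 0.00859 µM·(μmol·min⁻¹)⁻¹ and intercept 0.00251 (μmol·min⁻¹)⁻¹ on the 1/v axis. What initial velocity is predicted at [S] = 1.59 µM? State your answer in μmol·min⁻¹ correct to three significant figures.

126 μmol·min⁻¹

The y-intercept is 1/Vmax, so Vmax = 1/0.00251 = 398 μmol·min⁻¹.
The slope is Km/Vmax, so Km = 0.00859 × 398 = 3.42 µM.
Then v = 398 × 1.59/(3.42 + 1.59) = 126 μmol·min⁻¹.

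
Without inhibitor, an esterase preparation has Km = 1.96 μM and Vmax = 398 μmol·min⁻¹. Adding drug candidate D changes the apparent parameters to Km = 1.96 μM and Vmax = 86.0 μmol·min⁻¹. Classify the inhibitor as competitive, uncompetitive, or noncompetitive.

noncompetitive

Vmax decreases (398 → 86.0 μmol·min⁻¹) while Km is unchanged — pure noncompetitive inhibition.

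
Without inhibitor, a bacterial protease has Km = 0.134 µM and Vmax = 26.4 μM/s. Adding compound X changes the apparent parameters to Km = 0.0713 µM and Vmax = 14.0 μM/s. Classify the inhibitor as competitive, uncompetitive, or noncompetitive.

uncompetitive

Both Km and Vmax decrease by the same factor (~1.88-fold) — characteristic of uncompetitive inhibition.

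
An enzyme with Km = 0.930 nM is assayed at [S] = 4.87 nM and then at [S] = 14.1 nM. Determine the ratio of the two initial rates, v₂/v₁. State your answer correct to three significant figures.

1.12

The fractional saturations are [S]/(Km+[S]) = 4.87/5.800 = 0.8397 and 14.1/15.03 = 0.9381.
v₂/v₁ is just their ratio: 0.9381/0.8397 = 1.12.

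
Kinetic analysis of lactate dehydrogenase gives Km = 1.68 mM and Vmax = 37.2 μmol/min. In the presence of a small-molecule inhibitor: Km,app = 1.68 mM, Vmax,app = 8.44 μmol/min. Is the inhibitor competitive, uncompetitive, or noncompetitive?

Vmax decreases (37.2 → 8.44 μmol/min) while Km is unchanged — pure noncompetitive inhibition.

noncompetitive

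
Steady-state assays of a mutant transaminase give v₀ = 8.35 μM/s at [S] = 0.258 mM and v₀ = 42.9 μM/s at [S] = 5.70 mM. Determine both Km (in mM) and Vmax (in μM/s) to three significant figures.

In reciprocal form, 1/v = (Km/Vmax)·(1/[S]) + 1/Vmax. The two points give (1/[S], 1/v) = (3.876, 0.1198) and (0.1754, 0.02331).
Slope = (0.1198 − 0.02331)/(3.876 − 0.1754) = 0.02606; intercept = 0.1198 − 0.02606×3.876 = 0.01874.
Vmax = 1/intercept = 53.4 μM/s; Km = slope × Vmax = 0.02606 × 53.4 = 1.39 mM.

Km = 1.39 mM; Vmax = 53.4 μM/s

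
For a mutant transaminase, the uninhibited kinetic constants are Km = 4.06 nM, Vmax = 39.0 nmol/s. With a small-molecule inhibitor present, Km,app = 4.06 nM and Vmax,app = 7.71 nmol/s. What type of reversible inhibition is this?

Vmax decreases (39.0 → 7.71 nmol/s) while Km is unchanged — pure noncompetitive inhibition.

noncompetitive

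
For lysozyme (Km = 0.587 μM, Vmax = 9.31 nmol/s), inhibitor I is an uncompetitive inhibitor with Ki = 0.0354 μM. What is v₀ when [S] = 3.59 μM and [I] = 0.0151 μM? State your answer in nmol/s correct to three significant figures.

5.86 nmol/s

α = 1 + [I]/Ki = 1 + 0.0151/0.0354 = 1.427.
For an uncompetitive inhibitor, both parameters are divided by α, giving Vmax/α and Km/α: Km,app = 0.411 μM, Vmax,app = 6.53 nmol/s.
v = Vmax,app·[S]/(Km,app + [S]) = 6.53 × 3.59/(0.411 + 3.59) = 5.86 nmol/s.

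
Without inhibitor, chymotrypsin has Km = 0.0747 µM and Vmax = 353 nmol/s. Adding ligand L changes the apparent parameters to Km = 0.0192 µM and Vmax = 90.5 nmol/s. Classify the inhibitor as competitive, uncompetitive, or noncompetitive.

Both Km and Vmax decrease by the same factor (~3.90-fold) — characteristic of uncompetitive inhibition.

uncompetitive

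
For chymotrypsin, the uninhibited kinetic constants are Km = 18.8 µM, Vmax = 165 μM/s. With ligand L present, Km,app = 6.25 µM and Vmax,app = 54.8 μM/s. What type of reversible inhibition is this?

Both Km and Vmax decrease by the same factor (~3.01-fold) — characteristic of uncompetitive inhibition.

uncompetitive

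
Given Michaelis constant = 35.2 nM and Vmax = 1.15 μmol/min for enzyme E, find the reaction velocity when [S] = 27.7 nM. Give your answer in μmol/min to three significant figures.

v = Vmax·[S]/(Km + [S]) = 1.15 × 27.7 / (35.2 + 27.7)
  = 31.85 / 62.90 = 0.506 μmol/min.

0.506 μmol/min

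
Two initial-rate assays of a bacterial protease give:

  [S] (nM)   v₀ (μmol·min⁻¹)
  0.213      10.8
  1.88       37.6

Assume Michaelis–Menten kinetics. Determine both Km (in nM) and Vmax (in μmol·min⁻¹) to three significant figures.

In reciprocal form, 1/v = (Km/Vmax)·(1/[S]) + 1/Vmax. The two points give (1/[S], 1/v) = (4.695, 0.09259) and (0.5319, 0.02660).
Slope = (0.09259 − 0.02660)/(4.695 − 0.5319) = 0.01585; intercept = 0.09259 − 0.01585×4.695 = 0.01816.
Vmax = 1/intercept = 55.1 μmol·min⁻¹; Km = slope × Vmax = 0.01585 × 55.1 = 0.873 nM.

Km = 0.873 nM; Vmax = 55.1 μmol·min⁻¹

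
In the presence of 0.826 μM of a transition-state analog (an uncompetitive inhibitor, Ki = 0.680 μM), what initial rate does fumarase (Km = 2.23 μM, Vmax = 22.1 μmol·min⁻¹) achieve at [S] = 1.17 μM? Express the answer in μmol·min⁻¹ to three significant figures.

5.36 μmol·min⁻¹

α = 1 + [I]/Ki = 1 + 0.826/0.680 = 2.215.
For an uncompetitive inhibitor, both parameters are divided by α, giving Vmax/α and Km/α: Km,app = 1.01 μM, Vmax,app = 9.98 μmol·min⁻¹.
v = Vmax,app·[S]/(Km,app + [S]) = 9.98 × 1.17/(1.01 + 1.17) = 5.36 μmol·min⁻¹.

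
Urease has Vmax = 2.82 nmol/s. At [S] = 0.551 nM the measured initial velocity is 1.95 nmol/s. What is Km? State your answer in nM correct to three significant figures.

0.246 nM

v/Vmax = 1.95/2.82 = 0.6915 = [S]/(Km+[S]).
So Km + [S] = [S]/0.6915 = 0.7968 nM, giving Km = 0.7968 − 0.551 = 0.246 nM.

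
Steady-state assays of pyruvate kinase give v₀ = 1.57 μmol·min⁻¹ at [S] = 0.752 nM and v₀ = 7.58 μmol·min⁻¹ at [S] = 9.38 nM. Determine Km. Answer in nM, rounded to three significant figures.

4.70 nM

In reciprocal form, 1/v = (Km/Vmax)·(1/[S]) + 1/Vmax. The two points give (1/[S], 1/v) = (1.330, 0.6369) and (0.1066, 0.1319).
Slope = (0.6369 − 0.1319)/(1.330 − 0.1066) = 0.4129; intercept = 0.6369 − 0.4129×1.330 = 0.08791.
Vmax = 1/intercept = 11.4 μmol·min⁻¹; Km = slope × Vmax = 0.4129 × 11.4 = 4.70 nM.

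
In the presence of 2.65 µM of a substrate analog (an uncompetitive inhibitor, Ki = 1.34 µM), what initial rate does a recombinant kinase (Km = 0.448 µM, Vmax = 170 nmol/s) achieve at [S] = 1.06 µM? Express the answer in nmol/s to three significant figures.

α = 1 + [I]/Ki = 1 + 2.65/1.34 = 2.978.
For an uncompetitive inhibitor, both parameters are divided by α, giving Vmax/α and Km/α: Km,app = 0.150 µM, Vmax,app = 57.1 nmol/s.
v = Vmax,app·[S]/(Km,app + [S]) = 57.1 × 1.06/(0.150 + 1.06) = 50.0 nmol/s.

50.0 nmol/s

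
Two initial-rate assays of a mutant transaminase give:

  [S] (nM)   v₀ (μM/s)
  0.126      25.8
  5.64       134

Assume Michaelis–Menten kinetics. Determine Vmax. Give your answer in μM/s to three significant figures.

148 μM/s

From v = Vmax[S]/(Km+[S]), each point gives Vmax = v(Km+[S])/[S].
Equating: 25.8(Km+0.126)/0.126 = 134(Km+5.64)/5.64.
204.8·Km + 25.8 = 23.76·Km + 134, so (204.8 − 23.76)·Km = 134 − 25.8.
Km = 108.2/181.0 = 0.598 nM; then Vmax = 25.8(0.598+0.126)/0.126 = 148 μM/s.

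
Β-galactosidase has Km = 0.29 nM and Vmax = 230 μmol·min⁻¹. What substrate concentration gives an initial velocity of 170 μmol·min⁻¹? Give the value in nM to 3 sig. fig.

0.822 nM

The required fractional saturation is v/Vmax = 170/230 = 0.7391.
Then [S]/(Km+[S]) = 0.7391 ⇒ [S] = 0.29 × 0.7391/(1 − 0.7391) = 0.822 nM.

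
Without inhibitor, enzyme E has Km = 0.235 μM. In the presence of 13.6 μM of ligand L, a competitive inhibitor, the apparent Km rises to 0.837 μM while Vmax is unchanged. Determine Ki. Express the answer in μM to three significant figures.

5.31 μM

Competitive: Km,app = α·Km with α = 1 + [I]/Ki.
α = Km,app/Km = 0.837/0.235 = 3.562.
Since α = 1 + [I]/Ki, [I]/Ki = 3.562 − 1 = 2.562 and Ki = 13.6/2.562 = 5.31 μM.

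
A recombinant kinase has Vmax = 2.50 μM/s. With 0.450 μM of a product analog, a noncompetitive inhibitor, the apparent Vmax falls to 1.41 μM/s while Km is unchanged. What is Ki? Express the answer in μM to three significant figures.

0.582 μM

Noncompetitive: Vmax,app = Vmax/α with α = 1 + [I]/Ki.
α = Vmax/Vmax,app = 2.50/1.41 = 1.773.
Since α = 1 + [I]/Ki, [I]/Ki = 1.773 − 1 = 0.7730 and Ki = 0.450/0.7730 = 0.582 μM.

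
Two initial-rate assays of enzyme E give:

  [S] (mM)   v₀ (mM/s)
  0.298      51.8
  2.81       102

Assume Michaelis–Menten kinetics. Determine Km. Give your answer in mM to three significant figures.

In reciprocal form, 1/v = (Km/Vmax)·(1/[S]) + 1/Vmax. The two points give (1/[S], 1/v) = (3.356, 0.01931) and (0.3559, 0.009804).
Slope = (0.01931 − 0.009804)/(3.356 − 0.3559) = 0.003167; intercept = 0.01931 − 0.003167×3.356 = 0.008677.
Vmax = 1/intercept = 115 mM/s; Km = slope × Vmax = 0.003167 × 115 = 0.365 mM.

0.365 mM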